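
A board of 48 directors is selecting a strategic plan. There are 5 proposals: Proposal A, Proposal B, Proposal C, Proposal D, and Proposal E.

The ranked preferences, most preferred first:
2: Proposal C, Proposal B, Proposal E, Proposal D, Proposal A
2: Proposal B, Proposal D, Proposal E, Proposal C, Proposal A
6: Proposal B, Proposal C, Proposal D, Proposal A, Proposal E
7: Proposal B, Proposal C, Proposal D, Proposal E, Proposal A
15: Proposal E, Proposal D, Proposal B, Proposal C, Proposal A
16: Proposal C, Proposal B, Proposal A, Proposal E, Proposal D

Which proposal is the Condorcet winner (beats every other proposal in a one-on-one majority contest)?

Proposal B vs Proposal A: 48–0
Proposal B vs Proposal C: 30–18
Proposal B vs Proposal D: 33–15
Proposal B vs Proposal E: 33–15
Proposal B beats every other proposal.

Proposal B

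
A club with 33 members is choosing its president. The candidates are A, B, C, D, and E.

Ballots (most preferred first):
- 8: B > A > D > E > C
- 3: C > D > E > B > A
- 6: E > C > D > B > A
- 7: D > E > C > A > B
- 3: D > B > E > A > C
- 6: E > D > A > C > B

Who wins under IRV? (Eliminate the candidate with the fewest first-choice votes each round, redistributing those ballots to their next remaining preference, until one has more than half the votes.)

Round 1: A 0, B 8, C 3, D 10, E 12. A eliminated.
Round 2: B 8, C 3, D 10, E 12. C eliminated.
Round 3: B 8, D 13, E 12. B eliminated.
Round 4: D 21, E 12. D has a majority (≥17).

D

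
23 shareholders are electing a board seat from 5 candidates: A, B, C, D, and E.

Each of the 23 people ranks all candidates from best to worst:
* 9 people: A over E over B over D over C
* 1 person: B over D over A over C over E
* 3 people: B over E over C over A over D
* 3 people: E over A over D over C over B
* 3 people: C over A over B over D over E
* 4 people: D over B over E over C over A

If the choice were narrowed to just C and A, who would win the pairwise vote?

A

C is ranked above A on 10 ballots; A above C on 13.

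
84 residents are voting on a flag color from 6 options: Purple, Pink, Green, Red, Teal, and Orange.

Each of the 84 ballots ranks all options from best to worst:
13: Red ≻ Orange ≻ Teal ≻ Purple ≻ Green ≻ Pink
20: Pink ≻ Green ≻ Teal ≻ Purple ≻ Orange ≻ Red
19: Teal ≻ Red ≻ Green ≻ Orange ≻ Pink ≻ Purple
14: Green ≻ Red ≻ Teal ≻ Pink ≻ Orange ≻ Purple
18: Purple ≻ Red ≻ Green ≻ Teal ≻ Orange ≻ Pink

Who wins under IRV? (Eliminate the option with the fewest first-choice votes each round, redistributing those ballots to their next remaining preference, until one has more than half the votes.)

Teal

Round 1: Purple 18, Pink 20, Green 14, Red 13, Teal 19, Orange 0. Orange eliminated.
Round 2: Purple 18, Pink 20, Green 14, Red 13, Teal 19. Red eliminated.
Round 3: Purple 18, Pink 20, Green 14, Teal 32. Green eliminated.
Round 4: Purple 18, Pink 20, Teal 46. Teal has a majority (≥43).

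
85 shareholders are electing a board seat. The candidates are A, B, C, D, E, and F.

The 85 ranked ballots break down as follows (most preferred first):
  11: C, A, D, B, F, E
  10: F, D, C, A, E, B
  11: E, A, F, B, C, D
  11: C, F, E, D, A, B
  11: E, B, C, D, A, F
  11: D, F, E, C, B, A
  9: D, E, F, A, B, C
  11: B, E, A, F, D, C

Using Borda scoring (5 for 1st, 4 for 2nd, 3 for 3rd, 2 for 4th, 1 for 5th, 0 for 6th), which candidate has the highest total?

A: 11×4 + 10×2 + 11×4 + 11×1 + 11×1 + 11×0 + 9×2 + 11×3 = 181
B: 11×2 + 10×0 + 11×2 + 11×0 + 11×4 + 11×1 + 9×1 + 11×5 = 163
C: 11×5 + 10×3 + 11×1 + 11×5 + 11×3 + 11×2 + 9×0 + 11×0 = 206
D: 11×3 + 10×4 + 11×0 + 11×2 + 11×2 + 11×5 + 9×5 + 11×1 = 228
E: 11×0 + 10×1 + 11×5 + 11×3 + 11×5 + 11×3 + 9×4 + 11×4 = 266
F: 11×1 + 10×5 + 11×3 + 11×4 + 11×0 + 11×4 + 9×3 + 11×2 = 231

E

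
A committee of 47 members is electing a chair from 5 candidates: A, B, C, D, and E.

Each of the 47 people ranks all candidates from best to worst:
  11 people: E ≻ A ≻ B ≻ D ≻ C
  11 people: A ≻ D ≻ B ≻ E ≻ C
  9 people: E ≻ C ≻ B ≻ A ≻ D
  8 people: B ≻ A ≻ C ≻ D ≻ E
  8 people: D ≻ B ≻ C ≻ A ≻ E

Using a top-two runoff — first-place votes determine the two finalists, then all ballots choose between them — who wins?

A

Round 1 first-place votes: A 11, B 8, C 0, D 8, E 20. E and A advance.
Runoff: E is ranked above A on 20 ballots, A above E on 27.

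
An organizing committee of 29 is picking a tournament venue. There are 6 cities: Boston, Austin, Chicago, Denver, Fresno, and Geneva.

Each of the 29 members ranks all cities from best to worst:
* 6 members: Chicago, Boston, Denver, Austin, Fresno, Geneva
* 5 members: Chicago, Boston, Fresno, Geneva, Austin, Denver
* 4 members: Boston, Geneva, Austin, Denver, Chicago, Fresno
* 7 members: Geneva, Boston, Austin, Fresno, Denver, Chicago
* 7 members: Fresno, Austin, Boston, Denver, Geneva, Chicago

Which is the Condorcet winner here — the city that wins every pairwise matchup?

Boston

Boston vs Austin: 22–7
Boston vs Chicago: 18–11
Boston vs Denver: 29–0
Boston vs Fresno: 22–7
Boston vs Geneva: 22–7
Boston beats every other city.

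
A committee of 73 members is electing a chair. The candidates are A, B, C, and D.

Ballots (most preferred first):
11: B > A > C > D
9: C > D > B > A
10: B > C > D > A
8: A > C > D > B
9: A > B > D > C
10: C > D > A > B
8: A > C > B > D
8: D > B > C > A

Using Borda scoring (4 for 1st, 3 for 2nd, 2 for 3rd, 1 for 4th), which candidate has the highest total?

C

A: 11×3 + 9×1 + 10×1 + 8×4 + 9×4 + 10×2 + 8×4 + 8×1 = 180
B: 11×4 + 9×2 + 10×4 + 8×1 + 9×3 + 10×1 + 8×2 + 8×3 = 187
C: 11×2 + 9×4 + 10×3 + 8×3 + 9×1 + 10×4 + 8×3 + 8×2 = 201
D: 11×1 + 9×3 + 10×2 + 8×2 + 9×2 + 10×3 + 8×1 + 8×4 = 162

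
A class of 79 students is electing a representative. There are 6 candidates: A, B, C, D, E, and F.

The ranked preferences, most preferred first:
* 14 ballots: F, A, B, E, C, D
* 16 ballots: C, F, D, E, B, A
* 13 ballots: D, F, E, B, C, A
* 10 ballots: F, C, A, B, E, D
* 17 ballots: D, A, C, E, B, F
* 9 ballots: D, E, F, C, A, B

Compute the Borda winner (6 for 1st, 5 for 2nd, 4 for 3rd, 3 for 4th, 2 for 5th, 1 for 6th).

F

A: 14×5 + 16×1 + 13×1 + 10×4 + 17×5 + 9×2 = 242
B: 14×4 + 16×2 + 13×3 + 10×3 + 17×2 + 9×1 = 200
C: 14×2 + 16×6 + 13×2 + 10×5 + 17×4 + 9×3 = 295
D: 14×1 + 16×4 + 13×6 + 10×1 + 17×6 + 9×6 = 322
E: 14×3 + 16×3 + 13×4 + 10×2 + 17×3 + 9×5 = 258
F: 14×6 + 16×5 + 13×5 + 10×6 + 17×1 + 9×4 = 342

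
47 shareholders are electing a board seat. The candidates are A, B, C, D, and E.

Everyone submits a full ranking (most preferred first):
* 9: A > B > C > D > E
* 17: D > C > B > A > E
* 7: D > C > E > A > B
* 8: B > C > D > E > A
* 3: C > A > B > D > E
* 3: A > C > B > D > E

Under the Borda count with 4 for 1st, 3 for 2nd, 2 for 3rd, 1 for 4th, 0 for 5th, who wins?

C

A: 9×4 + 17×1 + 7×1 + 8×0 + 3×3 + 3×4 = 81
B: 9×3 + 17×2 + 7×0 + 8×4 + 3×2 + 3×2 = 105
C: 9×2 + 17×3 + 7×3 + 8×3 + 3×4 + 3×3 = 135
D: 9×1 + 17×4 + 7×4 + 8×2 + 3×1 + 3×1 = 127
E: 9×0 + 17×0 + 7×2 + 8×1 + 3×0 + 3×0 = 22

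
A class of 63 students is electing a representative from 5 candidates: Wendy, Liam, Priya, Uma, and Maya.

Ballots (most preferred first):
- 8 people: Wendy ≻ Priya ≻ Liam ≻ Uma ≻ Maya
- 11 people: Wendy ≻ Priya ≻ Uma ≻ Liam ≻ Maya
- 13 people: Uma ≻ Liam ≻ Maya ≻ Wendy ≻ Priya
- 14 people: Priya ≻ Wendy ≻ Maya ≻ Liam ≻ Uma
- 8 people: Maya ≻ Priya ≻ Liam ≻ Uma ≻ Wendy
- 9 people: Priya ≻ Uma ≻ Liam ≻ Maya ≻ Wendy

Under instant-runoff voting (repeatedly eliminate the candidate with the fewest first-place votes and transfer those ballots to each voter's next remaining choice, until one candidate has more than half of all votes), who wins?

Wendy

Round 1: Wendy 19, Liam 0, Priya 23, Uma 13, Maya 8. Liam eliminated.
Round 2: Wendy 19, Priya 23, Uma 13, Maya 8. Maya eliminated.
Round 3: Wendy 19, Priya 31, Uma 13. Uma eliminated.
Round 4: Wendy 32, Priya 31. Wendy has a majority (≥32).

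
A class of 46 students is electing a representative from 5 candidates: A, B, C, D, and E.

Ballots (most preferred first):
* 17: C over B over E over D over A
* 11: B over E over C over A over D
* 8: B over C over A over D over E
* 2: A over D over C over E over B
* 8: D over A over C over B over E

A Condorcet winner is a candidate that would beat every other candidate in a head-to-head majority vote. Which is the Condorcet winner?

C vs A: 36–10
C vs B: 27–19
C vs D: 36–10
C vs E: 35–11
C beats every other candidate.

C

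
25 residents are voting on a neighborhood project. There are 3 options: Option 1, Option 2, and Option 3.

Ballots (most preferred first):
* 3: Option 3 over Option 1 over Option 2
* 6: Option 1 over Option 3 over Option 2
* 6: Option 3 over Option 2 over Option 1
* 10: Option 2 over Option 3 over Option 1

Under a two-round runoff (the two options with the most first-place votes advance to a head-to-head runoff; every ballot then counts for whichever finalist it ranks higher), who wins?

Option 3

Round 1 first-place votes: Option 1 6, Option 2 10, Option 3 9. Option 2 and Option 3 advance.
Runoff: Option 2 is ranked above Option 3 on 10 ballots, Option 3 above Option 2 on 15.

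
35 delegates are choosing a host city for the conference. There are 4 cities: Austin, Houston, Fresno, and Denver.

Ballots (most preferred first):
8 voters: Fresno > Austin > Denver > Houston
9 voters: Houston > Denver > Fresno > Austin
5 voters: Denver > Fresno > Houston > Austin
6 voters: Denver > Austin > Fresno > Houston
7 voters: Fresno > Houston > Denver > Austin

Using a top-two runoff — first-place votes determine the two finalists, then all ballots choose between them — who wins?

Round 1 first-place votes: Austin 0, Houston 9, Fresno 15, Denver 11. Fresno and Denver advance.
Runoff: Fresno is ranked above Denver on 15 ballots, Denver above Fresno on 20.

Denver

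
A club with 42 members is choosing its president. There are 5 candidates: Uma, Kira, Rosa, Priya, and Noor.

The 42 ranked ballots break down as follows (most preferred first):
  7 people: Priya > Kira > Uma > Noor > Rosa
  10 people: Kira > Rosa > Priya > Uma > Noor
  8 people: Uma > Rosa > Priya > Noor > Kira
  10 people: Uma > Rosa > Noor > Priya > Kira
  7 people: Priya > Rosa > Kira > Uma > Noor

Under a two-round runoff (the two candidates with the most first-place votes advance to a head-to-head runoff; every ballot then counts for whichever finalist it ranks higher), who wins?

Priya

Round 1 first-place votes: Uma 18, Kira 10, Rosa 0, Priya 14, Noor 0. Uma and Priya advance.
Runoff: Uma is ranked above Priya on 18 ballots, Priya above Uma on 24.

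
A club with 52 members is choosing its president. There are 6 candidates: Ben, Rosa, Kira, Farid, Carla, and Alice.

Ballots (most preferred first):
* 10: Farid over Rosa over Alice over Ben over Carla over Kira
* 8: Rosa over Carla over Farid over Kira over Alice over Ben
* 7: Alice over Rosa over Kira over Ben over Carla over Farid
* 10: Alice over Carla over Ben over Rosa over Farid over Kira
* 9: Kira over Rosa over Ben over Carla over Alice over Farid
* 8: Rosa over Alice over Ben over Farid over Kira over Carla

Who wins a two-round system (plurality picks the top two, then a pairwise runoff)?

Rosa

Round 1 first-place votes: Ben 0, Rosa 16, Kira 9, Farid 10, Carla 0, Alice 17. Alice and Rosa advance.
Runoff: Alice is ranked above Rosa on 17 ballots, Rosa above Alice on 35.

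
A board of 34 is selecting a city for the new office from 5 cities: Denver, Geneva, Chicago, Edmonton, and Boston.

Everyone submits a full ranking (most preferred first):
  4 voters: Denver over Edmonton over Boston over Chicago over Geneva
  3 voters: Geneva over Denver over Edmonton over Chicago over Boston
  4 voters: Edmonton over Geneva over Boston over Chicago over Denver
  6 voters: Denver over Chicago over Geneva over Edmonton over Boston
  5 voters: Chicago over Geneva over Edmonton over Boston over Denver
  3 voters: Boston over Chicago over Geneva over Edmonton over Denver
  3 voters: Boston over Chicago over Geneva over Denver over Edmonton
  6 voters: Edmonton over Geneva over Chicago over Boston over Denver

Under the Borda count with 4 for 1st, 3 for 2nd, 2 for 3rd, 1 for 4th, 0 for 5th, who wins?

Denver: 4×4 + 3×3 + 4×0 + 6×4 + 5×0 + 3×0 + 3×1 + 6×0 = 52
Geneva: 4×0 + 3×4 + 4×3 + 6×2 + 5×3 + 3×2 + 3×2 + 6×3 = 81
Chicago: 4×1 + 3×1 + 4×1 + 6×3 + 5×4 + 3×3 + 3×3 + 6×2 = 79
Edmonton: 4×3 + 3×2 + 4×4 + 6×1 + 5×2 + 3×1 + 3×0 + 6×4 = 77
Boston: 4×2 + 3×0 + 4×2 + 6×0 + 5×1 + 3×4 + 3×4 + 6×1 = 51

Geneva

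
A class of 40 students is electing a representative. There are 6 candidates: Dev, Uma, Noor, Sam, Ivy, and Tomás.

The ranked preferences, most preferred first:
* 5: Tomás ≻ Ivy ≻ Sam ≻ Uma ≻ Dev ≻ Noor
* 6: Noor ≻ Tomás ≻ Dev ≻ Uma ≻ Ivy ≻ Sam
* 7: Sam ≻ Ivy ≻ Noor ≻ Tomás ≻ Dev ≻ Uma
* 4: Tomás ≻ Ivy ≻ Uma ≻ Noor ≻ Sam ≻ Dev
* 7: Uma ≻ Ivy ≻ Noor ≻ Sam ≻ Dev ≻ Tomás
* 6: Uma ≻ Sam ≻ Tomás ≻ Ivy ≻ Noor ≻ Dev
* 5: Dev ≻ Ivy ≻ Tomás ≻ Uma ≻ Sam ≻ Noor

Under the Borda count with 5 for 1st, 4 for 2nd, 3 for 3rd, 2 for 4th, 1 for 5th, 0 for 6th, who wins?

Dev: 5×1 + 6×3 + 7×1 + 4×0 + 7×1 + 6×0 + 5×5 = 62
Uma: 5×2 + 6×2 + 7×0 + 4×3 + 7×5 + 6×5 + 5×2 = 109
Noor: 5×0 + 6×5 + 7×3 + 4×2 + 7×3 + 6×1 + 5×0 = 86
Sam: 5×3 + 6×0 + 7×5 + 4×1 + 7×2 + 6×4 + 5×1 = 97
Ivy: 5×4 + 6×1 + 7×4 + 4×4 + 7×4 + 6×2 + 5×4 = 130
Tomás: 5×5 + 6×4 + 7×2 + 4×5 + 7×0 + 6×3 + 5×3 = 116

Ivy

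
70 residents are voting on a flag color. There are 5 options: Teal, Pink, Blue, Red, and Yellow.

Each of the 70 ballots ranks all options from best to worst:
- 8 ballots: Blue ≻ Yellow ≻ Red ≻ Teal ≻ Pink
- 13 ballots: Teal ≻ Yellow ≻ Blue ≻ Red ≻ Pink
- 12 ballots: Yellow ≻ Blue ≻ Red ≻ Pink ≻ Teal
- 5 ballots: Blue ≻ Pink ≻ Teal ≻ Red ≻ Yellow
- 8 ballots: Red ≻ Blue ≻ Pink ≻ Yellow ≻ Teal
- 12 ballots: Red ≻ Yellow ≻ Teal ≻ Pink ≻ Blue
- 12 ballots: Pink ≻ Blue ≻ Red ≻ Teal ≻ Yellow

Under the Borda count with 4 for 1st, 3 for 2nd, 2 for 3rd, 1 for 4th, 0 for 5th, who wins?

Blue

Teal: 8×1 + 13×4 + 12×0 + 5×2 + 8×0 + 12×2 + 12×1 = 106
Pink: 8×0 + 13×0 + 12×1 + 5×3 + 8×2 + 12×1 + 12×4 = 103
Blue: 8×4 + 13×2 + 12×3 + 5×4 + 8×3 + 12×0 + 12×3 = 174
Red: 8×2 + 13×1 + 12×2 + 5×1 + 8×4 + 12×4 + 12×2 = 162
Yellow: 8×3 + 13×3 + 12×4 + 5×0 + 8×1 + 12×3 + 12×0 = 155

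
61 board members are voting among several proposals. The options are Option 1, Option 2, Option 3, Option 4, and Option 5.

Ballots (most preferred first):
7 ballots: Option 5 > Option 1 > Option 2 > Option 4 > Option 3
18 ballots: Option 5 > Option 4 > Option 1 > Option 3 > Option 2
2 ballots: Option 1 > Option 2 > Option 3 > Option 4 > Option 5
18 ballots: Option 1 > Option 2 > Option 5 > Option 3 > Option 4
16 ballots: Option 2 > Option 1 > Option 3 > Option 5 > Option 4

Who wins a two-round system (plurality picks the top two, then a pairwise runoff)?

Round 1 first-place votes: Option 1 20, Option 2 16, Option 3 0, Option 4 0, Option 5 25. Option 5 and Option 1 advance.
Runoff: Option 5 is ranked above Option 1 on 25 ballots, Option 1 above Option 5 on 36.

Option 1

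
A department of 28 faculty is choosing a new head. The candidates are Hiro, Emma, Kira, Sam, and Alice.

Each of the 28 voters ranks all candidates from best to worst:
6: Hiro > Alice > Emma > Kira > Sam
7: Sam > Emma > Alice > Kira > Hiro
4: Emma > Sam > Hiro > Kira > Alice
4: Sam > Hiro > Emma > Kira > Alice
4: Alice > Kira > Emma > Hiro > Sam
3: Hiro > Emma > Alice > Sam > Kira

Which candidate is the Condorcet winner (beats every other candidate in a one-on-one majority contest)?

Emma

Emma vs Hiro: 15–13
Emma vs Kira: 24–4
Emma vs Sam: 17–11
Emma vs Alice: 18–10
Emma beats every other candidate.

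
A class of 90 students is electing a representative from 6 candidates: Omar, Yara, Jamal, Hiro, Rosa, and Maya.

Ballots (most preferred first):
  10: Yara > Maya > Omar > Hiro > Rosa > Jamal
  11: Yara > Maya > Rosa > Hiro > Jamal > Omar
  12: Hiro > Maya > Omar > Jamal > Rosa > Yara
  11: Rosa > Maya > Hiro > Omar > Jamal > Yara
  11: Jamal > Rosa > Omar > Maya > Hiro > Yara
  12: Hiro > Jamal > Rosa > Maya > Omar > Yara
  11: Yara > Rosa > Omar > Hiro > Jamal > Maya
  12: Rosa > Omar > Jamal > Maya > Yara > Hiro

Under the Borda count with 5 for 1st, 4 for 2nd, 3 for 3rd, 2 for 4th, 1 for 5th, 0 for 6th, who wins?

Rosa

Omar: 10×3 + 11×0 + 12×3 + 11×2 + 11×3 + 12×1 + 11×3 + 12×4 = 214
Yara: 10×5 + 11×5 + 12×0 + 11×0 + 11×0 + 12×0 + 11×5 + 12×1 = 172
Jamal: 10×0 + 11×1 + 12×2 + 11×1 + 11×5 + 12×4 + 11×1 + 12×3 = 196
Hiro: 10×2 + 11×2 + 12×5 + 11×3 + 11×1 + 12×5 + 11×2 + 12×0 = 228
Rosa: 10×1 + 11×3 + 12×1 + 11×5 + 11×4 + 12×3 + 11×4 + 12×5 = 294
Maya: 10×4 + 11×4 + 12×4 + 11×4 + 11×2 + 12×2 + 11×0 + 12×2 = 246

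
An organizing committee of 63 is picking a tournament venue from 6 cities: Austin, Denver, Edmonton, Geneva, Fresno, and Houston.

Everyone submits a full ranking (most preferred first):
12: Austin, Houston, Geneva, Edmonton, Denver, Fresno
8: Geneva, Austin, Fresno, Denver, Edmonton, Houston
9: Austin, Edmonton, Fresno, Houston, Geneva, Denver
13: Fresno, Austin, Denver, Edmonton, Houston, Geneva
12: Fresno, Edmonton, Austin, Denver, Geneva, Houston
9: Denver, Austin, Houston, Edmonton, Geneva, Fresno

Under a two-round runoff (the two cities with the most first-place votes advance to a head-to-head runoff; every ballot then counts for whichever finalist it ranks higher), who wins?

Austin

Round 1 first-place votes: Austin 21, Denver 9, Edmonton 0, Geneva 8, Fresno 25, Houston 0. Fresno and Austin advance.
Runoff: Fresno is ranked above Austin on 25 ballots, Austin above Fresno on 38.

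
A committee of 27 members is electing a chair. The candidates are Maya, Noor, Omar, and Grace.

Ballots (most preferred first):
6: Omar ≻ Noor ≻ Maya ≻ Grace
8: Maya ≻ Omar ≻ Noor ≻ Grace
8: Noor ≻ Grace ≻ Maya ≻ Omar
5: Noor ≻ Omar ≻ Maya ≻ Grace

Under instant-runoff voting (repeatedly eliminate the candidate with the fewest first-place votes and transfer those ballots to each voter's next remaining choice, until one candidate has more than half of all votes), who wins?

Noor

Round 1: Maya 8, Noor 13, Omar 6, Grace 0. Grace eliminated.
Round 2: Maya 8, Noor 13, Omar 6. Omar eliminated.
Round 3: Maya 8, Noor 19. Noor has a majority (≥14).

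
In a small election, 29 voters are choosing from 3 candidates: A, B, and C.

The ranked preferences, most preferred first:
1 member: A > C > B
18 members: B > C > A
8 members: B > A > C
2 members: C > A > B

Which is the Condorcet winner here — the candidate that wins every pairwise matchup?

B

B vs A: 26–3
B vs C: 26–3
B beats every other candidate.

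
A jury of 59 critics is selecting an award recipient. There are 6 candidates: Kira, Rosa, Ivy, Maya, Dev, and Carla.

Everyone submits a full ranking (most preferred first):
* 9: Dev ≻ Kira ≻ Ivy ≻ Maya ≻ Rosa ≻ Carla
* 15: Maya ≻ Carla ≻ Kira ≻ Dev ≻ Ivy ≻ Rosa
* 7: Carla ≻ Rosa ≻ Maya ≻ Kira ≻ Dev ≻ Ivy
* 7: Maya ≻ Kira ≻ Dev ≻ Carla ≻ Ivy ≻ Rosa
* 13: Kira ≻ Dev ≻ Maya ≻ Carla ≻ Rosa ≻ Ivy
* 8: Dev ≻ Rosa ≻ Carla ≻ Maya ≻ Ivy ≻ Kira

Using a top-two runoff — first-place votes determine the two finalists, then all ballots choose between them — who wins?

Dev

Round 1 first-place votes: Kira 13, Rosa 0, Ivy 0, Maya 22, Dev 17, Carla 7. Maya and Dev advance.
Runoff: Maya is ranked above Dev on 29 ballots, Dev above Maya on 30.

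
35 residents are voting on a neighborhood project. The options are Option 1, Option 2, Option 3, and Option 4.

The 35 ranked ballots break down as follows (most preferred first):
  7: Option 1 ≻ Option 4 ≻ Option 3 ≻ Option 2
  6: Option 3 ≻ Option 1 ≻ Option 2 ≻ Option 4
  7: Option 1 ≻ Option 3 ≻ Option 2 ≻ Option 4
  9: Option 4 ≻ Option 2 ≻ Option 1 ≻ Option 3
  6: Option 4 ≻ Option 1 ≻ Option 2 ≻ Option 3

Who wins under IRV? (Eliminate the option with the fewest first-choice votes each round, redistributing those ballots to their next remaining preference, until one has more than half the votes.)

Option 1

Round 1: Option 1 14, Option 2 0, Option 3 6, Option 4 15. Option 2 eliminated.
Round 2: Option 1 14, Option 3 6, Option 4 15. Option 3 eliminated.
Round 3: Option 1 20, Option 4 15. Option 1 has a majority (≥18).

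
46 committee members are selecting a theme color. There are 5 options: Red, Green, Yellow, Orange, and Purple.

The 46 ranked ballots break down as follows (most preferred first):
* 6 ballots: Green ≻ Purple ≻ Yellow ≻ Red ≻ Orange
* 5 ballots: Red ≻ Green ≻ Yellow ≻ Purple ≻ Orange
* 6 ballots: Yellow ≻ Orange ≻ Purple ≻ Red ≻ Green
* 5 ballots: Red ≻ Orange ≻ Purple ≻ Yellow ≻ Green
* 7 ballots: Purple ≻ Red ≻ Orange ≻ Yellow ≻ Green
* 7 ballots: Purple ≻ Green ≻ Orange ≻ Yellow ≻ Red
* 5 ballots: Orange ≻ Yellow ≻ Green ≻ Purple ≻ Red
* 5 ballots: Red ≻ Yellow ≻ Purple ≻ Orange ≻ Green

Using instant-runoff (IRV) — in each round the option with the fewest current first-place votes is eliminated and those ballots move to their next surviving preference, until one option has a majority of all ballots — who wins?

Purple

Round 1: Red 15, Green 6, Yellow 6, Orange 5, Purple 14. Orange eliminated.
Round 2: Red 15, Green 6, Yellow 11, Purple 14. Green eliminated.
Round 3: Red 15, Yellow 11, Purple 20. Yellow eliminated.
Round 4: Red 15, Purple 31. Purple has a majority (≥24).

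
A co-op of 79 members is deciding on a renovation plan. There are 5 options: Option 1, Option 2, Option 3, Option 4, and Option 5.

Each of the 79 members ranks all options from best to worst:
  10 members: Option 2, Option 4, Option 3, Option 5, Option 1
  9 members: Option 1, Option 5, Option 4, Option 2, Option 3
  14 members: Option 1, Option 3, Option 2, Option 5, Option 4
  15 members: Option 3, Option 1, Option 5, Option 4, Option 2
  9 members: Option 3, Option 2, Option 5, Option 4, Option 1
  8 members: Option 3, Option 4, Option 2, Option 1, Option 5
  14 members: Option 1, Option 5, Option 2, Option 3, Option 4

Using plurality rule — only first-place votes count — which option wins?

Option 1

First-place votes: Option 1 37, Option 2 10, Option 3 32, Option 4 0, Option 5 0.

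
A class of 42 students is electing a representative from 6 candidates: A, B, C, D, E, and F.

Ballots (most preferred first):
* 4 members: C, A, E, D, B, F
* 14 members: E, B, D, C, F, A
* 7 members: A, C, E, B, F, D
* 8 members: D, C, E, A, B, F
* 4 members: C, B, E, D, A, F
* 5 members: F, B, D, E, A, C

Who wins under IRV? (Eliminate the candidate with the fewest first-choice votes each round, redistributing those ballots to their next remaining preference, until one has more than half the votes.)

C

Round 1: A 7, B 0, C 8, D 8, E 14, F 5. B eliminated.
Round 2: A 7, C 8, D 8, E 14, F 5. F eliminated.
Round 3: A 7, C 8, D 13, E 14. A eliminated.
Round 4: C 15, D 13, E 14. D eliminated.
Round 5: C 23, E 19. C has a majority (≥22).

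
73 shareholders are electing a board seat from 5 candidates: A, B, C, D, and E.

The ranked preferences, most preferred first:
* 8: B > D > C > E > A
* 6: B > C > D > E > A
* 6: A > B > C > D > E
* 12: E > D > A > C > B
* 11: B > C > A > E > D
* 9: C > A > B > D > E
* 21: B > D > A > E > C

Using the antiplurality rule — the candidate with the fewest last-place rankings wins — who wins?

D

Last-place votes: A 14, B 12, C 21, D 11, E 15.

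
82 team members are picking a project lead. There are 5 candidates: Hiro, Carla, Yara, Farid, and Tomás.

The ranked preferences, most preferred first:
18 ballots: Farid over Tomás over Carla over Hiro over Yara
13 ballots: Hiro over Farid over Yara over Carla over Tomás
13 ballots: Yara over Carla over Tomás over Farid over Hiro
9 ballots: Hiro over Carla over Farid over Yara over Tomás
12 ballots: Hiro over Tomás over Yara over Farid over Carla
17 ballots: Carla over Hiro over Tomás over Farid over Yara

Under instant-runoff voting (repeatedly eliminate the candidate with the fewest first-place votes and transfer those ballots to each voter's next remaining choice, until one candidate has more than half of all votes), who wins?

Round 1: Hiro 34, Carla 17, Yara 13, Farid 18, Tomás 0. Tomás eliminated.
Round 2: Hiro 34, Carla 17, Yara 13, Farid 18. Yara eliminated.
Round 3: Hiro 34, Carla 30, Farid 18. Farid eliminated.
Round 4: Hiro 34, Carla 48. Carla has a majority (≥42).

Carla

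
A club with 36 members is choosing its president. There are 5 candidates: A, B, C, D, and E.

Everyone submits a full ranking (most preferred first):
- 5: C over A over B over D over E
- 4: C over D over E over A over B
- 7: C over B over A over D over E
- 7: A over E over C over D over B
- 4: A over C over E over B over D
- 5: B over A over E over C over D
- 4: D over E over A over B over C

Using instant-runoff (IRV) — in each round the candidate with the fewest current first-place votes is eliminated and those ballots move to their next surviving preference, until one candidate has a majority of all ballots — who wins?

Round 1: A 11, B 5, C 16, D 4, E 0. E eliminated.
Round 2: A 11, B 5, C 16, D 4. D eliminated.
Round 3: A 15, B 5, C 16. B eliminated.
Round 4: A 20, C 16. A has a majority (≥19).

A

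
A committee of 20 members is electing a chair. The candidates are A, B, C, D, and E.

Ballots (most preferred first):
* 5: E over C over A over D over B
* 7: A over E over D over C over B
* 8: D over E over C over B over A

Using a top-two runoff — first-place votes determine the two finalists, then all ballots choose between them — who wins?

Round 1 first-place votes: A 7, B 0, C 0, D 8, E 5. D and A advance.
Runoff: D is ranked above A on 8 ballots, A above D on 12.

A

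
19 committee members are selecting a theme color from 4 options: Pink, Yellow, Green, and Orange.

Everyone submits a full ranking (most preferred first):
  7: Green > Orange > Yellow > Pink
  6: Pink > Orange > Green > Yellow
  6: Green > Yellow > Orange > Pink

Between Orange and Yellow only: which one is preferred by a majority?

Orange is ranked above Yellow on 13 ballots; Yellow above Orange on 6.

Orange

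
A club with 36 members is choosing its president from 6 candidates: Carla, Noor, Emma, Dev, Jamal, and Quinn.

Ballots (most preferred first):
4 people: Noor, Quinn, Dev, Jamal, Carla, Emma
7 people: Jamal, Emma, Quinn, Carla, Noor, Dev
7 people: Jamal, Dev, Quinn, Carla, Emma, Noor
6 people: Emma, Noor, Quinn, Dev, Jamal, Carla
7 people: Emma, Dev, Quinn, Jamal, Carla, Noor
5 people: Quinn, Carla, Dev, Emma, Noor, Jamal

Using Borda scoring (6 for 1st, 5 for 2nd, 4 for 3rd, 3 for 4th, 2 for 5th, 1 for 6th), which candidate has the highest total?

Carla: 4×2 + 7×3 + 7×3 + 6×1 + 7×2 + 5×5 = 95
Noor: 4×6 + 7×2 + 7×1 + 6×5 + 7×1 + 5×2 = 92
Emma: 4×1 + 7×5 + 7×2 + 6×6 + 7×6 + 5×3 = 146
Dev: 4×4 + 7×1 + 7×5 + 6×3 + 7×5 + 5×4 = 131
Jamal: 4×3 + 7×6 + 7×6 + 6×2 + 7×3 + 5×1 = 134
Quinn: 4×5 + 7×4 + 7×4 + 6×4 + 7×4 + 5×6 = 158

Quinn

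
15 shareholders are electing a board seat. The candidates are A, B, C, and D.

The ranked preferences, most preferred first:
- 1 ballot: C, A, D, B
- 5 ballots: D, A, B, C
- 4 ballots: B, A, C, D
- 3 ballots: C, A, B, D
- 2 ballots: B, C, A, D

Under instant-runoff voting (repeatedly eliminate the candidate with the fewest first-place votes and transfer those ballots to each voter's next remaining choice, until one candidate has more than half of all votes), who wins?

Round 1: A 0, B 6, C 4, D 5. A eliminated.
Round 2: B 6, C 4, D 5. C eliminated.
Round 3: B 9, D 6. B has a majority (≥8).

B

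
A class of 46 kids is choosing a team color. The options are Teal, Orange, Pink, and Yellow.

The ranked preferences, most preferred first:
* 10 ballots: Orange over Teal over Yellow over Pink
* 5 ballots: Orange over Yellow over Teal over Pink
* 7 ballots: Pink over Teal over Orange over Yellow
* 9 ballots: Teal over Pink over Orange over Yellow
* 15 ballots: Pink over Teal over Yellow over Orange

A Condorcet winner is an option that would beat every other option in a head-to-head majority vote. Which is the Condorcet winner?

Teal

Teal vs Orange: 31–15
Teal vs Pink: 24–22
Teal vs Yellow: 41–5
Teal beats every other option.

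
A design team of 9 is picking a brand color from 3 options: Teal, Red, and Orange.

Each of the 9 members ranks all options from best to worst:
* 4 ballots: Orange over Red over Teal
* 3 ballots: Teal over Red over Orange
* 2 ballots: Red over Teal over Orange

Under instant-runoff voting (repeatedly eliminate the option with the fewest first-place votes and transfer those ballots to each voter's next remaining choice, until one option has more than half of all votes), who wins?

Teal

Round 1: Teal 3, Red 2, Orange 4. Red eliminated.
Round 2: Teal 5, Orange 4. Teal has a majority (≥5).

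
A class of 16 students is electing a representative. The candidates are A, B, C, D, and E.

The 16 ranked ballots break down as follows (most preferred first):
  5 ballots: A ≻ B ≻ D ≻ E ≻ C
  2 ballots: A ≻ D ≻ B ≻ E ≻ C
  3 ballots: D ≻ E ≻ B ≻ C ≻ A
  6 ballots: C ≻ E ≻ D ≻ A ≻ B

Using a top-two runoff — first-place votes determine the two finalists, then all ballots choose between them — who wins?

Round 1 first-place votes: A 7, B 0, C 6, D 3, E 0. A and C advance.
Runoff: A is ranked above C on 7 ballots, C above A on 9.

C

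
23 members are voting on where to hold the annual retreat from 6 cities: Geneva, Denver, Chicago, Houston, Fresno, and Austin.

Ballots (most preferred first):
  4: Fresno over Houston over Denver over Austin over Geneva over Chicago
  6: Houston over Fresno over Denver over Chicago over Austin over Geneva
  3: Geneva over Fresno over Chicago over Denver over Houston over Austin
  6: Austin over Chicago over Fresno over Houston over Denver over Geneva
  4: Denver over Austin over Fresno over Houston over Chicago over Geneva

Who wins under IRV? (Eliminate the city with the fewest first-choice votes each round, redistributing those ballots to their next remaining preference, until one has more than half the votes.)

Fresno

Round 1: Geneva 3, Denver 4, Chicago 0, Houston 6, Fresno 4, Austin 6. Chicago eliminated.
Round 2: Geneva 3, Denver 4, Houston 6, Fresno 4, Austin 6. Geneva eliminated.
Round 3: Denver 4, Houston 6, Fresno 7, Austin 6. Denver eliminated.
Round 4: Houston 6, Fresno 7, Austin 10. Houston eliminated.
Round 5: Fresno 13, Austin 10. Fresno has a majority (≥12).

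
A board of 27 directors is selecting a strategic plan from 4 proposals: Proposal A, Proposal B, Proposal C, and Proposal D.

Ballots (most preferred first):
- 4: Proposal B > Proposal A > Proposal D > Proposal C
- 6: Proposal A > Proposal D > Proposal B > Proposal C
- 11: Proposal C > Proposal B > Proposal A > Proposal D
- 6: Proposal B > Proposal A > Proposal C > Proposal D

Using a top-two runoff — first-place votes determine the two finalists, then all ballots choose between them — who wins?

Proposal B

Round 1 first-place votes: Proposal A 6, Proposal B 10, Proposal C 11, Proposal D 0. Proposal C and Proposal B advance.
Runoff: Proposal C is ranked above Proposal B on 11 ballots, Proposal B above Proposal C on 16.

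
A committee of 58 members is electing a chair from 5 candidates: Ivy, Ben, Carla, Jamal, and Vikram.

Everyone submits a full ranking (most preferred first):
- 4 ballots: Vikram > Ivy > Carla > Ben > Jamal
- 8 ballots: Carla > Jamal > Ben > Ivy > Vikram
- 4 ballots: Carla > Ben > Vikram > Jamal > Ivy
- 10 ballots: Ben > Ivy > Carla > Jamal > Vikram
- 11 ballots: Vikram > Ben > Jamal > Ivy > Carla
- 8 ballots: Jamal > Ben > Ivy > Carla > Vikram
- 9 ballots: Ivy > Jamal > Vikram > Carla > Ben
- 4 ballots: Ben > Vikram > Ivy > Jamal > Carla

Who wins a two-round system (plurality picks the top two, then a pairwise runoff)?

Round 1 first-place votes: Ivy 9, Ben 14, Carla 12, Jamal 8, Vikram 15. Vikram and Ben advance.
Runoff: Vikram is ranked above Ben on 24 ballots, Ben above Vikram on 34.

Ben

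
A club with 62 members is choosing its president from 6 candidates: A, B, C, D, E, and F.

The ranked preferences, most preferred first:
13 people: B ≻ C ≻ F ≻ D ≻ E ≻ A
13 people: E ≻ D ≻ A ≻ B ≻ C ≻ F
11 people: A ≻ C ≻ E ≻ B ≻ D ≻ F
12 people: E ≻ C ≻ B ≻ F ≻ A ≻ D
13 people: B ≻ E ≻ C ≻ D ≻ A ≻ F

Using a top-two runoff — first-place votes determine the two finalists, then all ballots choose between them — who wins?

E

Round 1 first-place votes: A 11, B 26, C 0, D 0, E 25, F 0. B and E advance.
Runoff: B is ranked above E on 26 ballots, E above B on 36.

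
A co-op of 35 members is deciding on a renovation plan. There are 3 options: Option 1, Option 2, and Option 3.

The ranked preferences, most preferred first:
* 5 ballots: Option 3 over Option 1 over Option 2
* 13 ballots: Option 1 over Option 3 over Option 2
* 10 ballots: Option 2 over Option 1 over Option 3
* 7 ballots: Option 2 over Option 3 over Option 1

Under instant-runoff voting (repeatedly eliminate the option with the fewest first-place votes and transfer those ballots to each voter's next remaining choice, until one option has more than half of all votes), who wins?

Option 1

Round 1: Option 1 13, Option 2 17, Option 3 5. Option 3 eliminated.
Round 2: Option 1 18, Option 2 17. Option 1 has a majority (≥18).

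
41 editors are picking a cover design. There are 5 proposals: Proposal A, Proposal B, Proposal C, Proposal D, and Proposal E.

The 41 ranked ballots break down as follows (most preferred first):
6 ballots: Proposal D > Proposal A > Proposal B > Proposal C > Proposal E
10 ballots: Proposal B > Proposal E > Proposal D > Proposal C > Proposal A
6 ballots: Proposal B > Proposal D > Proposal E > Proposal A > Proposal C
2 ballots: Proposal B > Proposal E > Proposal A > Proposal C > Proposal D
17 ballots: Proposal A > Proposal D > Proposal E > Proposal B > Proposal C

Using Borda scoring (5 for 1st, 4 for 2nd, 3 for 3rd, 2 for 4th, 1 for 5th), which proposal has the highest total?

Proposal D

Proposal A: 6×4 + 10×1 + 6×2 + 2×3 + 17×5 = 137
Proposal B: 6×3 + 10×5 + 6×5 + 2×5 + 17×2 = 142
Proposal C: 6×2 + 10×2 + 6×1 + 2×2 + 17×1 = 59
Proposal D: 6×5 + 10×3 + 6×4 + 2×1 + 17×4 = 154
Proposal E: 6×1 + 10×4 + 6×3 + 2×4 + 17×3 = 123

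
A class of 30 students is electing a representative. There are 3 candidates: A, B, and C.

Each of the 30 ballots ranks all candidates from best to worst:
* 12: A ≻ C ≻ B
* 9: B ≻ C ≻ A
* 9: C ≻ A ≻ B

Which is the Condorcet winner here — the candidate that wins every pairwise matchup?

C vs A: 18–12
C vs B: 21–9
C beats every other candidate.

C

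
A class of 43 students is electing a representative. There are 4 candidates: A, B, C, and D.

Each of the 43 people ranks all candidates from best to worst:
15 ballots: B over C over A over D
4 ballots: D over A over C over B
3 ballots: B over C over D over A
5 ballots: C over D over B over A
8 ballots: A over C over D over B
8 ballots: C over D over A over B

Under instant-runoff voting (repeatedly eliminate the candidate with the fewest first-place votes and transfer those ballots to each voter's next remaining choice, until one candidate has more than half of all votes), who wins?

Round 1: A 8, B 18, C 13, D 4. D eliminated.
Round 2: A 12, B 18, C 13. A eliminated.
Round 3: B 18, C 25. C has a majority (≥22).

C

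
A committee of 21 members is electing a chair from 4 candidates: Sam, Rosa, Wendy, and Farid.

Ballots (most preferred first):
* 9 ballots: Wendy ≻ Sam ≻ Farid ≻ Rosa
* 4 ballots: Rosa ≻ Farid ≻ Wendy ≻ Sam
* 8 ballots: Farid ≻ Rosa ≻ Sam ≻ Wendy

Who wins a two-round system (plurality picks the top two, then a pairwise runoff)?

Farid

Round 1 first-place votes: Sam 0, Rosa 4, Wendy 9, Farid 8. Wendy and Farid advance.
Runoff: Wendy is ranked above Farid on 9 ballots, Farid above Wendy on 12.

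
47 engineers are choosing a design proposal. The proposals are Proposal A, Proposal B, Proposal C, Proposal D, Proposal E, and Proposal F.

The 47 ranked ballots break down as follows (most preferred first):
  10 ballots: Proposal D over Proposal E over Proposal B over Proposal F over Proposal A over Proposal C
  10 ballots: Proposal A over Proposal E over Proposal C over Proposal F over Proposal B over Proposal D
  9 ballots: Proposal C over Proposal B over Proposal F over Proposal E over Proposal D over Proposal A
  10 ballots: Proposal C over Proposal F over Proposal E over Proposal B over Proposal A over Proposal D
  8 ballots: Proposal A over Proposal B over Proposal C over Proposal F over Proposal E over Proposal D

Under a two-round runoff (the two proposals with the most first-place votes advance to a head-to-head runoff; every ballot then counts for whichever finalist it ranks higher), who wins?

Proposal A

Round 1 first-place votes: Proposal A 18, Proposal B 0, Proposal C 19, Proposal D 10, Proposal E 0, Proposal F 0. Proposal C and Proposal A advance.
Runoff: Proposal C is ranked above Proposal A on 19 ballots, Proposal A above Proposal C on 28.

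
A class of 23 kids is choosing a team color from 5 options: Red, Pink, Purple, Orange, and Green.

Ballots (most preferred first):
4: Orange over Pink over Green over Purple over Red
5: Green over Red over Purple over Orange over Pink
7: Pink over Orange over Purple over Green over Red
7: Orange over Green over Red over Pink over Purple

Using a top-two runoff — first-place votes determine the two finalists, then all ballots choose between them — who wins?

Orange

Round 1 first-place votes: Red 0, Pink 7, Purple 0, Orange 11, Green 5. Orange and Pink advance.
Runoff: Orange is ranked above Pink on 16 ballots, Pink above Orange on 7.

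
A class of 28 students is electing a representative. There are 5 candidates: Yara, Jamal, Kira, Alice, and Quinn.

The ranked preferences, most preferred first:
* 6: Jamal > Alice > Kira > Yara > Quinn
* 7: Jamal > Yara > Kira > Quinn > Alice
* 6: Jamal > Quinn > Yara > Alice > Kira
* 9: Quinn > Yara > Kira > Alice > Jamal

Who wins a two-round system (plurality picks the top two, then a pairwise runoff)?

Round 1 first-place votes: Yara 0, Jamal 19, Kira 0, Alice 0, Quinn 9. Jamal and Quinn advance.
Runoff: Jamal is ranked above Quinn on 19 ballots, Quinn above Jamal on 9.

Jamal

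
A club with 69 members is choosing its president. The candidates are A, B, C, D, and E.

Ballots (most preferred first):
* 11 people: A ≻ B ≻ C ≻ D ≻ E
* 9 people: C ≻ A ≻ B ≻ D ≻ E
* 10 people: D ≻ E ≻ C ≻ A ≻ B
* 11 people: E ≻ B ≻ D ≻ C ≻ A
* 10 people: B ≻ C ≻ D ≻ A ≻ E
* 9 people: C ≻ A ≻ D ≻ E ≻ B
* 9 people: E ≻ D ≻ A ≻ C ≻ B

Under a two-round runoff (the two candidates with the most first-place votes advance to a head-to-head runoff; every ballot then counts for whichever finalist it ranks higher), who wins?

Round 1 first-place votes: A 11, B 10, C 18, D 10, E 20. E and C advance.
Runoff: E is ranked above C on 30 ballots, C above E on 39.

C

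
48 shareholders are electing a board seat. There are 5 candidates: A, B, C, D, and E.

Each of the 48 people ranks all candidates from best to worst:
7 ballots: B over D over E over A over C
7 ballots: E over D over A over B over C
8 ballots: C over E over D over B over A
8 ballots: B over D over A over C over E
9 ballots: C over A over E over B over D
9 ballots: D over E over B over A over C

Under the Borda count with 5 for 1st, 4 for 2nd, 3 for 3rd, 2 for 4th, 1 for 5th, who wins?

D

A: 7×2 + 7×3 + 8×1 + 8×3 + 9×4 + 9×2 = 121
B: 7×5 + 7×2 + 8×2 + 8×5 + 9×2 + 9×3 = 150
C: 7×1 + 7×1 + 8×5 + 8×2 + 9×5 + 9×1 = 124
D: 7×4 + 7×4 + 8×3 + 8×4 + 9×1 + 9×5 = 166
E: 7×3 + 7×5 + 8×4 + 8×1 + 9×3 + 9×4 = 159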